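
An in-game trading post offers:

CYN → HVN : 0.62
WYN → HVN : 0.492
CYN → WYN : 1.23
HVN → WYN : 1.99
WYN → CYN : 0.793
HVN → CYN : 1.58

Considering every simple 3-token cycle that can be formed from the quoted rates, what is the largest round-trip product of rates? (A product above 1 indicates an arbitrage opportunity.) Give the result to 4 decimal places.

0.9784

CYN→HVN→WYN→CYN: 0.62 × 1.99 × 0.793 = 0.97840
CYN→WYN→HVN→CYN: 1.23 × 0.492 × 1.58 = 0.95615
Maximum is CYN→HVN→WYN→CYN at 0.9784; no arbitrage — every cycle loses value.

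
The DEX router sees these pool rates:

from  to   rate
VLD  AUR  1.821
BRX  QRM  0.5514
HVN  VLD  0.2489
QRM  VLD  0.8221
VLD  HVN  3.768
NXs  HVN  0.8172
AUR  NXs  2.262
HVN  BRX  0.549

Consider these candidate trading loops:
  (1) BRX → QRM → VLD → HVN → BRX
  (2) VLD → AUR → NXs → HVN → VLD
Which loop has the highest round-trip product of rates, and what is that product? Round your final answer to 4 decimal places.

(1) 0.5514 × 0.8221 × 3.768 × 0.549 = 0.93772
(2) 1.821 × 2.262 × 0.8172 × 0.2489 = 0.83783
Highest is cycle (1) at 0.9377 (≤1, no arbitrage).

0.9377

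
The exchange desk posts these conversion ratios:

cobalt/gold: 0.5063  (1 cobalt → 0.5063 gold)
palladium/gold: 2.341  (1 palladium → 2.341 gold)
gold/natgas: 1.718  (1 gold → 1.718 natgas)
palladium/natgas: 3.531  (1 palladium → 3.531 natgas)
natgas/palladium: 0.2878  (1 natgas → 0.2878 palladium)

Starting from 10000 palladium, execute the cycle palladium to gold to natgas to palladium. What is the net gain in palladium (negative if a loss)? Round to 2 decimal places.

10000 palladium × 2.341 = 23410 gold
23410 gold × 1.718 = 40218.38 natgas
40218.38 natgas × 0.2878 = 11574.849764 palladium
Net change: 11574.849764 − 10000 = 1574.849764 palladium

1574.85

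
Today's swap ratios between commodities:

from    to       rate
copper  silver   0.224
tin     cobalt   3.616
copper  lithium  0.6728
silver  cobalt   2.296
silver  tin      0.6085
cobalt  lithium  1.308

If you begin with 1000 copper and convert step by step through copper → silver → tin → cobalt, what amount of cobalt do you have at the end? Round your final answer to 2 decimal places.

492.88

1000 copper × 0.224 = 224 silver
224 silver × 0.6085 = 136.304 tin
136.304 tin × 3.616 = 492.875264 cobalt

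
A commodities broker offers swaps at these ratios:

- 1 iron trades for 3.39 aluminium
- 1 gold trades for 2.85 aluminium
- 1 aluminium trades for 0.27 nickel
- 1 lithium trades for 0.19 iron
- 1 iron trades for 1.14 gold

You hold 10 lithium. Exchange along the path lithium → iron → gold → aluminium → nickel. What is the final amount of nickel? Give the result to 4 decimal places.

1.6667

10 lithium × 0.19 = 1.9 iron
1.9 iron × 1.14 = 2.166 gold
2.166 gold × 2.85 = 6.1731 aluminium
6.1731 aluminium × 0.27 = 1.666737 nickel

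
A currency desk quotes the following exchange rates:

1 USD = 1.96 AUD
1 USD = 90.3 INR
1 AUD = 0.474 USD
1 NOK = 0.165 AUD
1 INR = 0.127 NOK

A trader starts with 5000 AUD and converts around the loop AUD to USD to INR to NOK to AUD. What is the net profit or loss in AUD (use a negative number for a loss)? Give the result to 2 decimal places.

5000 AUD × 0.474 = 2370 USD
2370 USD × 90.3 = 214011 INR
214011 INR × 0.127 = 27179.397 NOK
27179.397 NOK × 0.165 = 4484.600505 AUD
Net change: 4484.600505 − 5000 = -515.399495 AUD

-515.40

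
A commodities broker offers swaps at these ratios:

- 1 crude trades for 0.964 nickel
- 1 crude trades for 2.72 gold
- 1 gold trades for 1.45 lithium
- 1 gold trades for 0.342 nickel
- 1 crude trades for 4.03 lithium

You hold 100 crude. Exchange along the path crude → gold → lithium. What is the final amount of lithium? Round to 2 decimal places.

394.40

100 crude × 2.72 = 272 gold
272 gold × 1.45 = 394.4 lithium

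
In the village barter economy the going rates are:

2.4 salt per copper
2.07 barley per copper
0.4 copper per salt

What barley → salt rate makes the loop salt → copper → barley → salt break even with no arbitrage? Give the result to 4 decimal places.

1.2077

Known legs of the cycle: 0.4 × 2.07 = 0.828
For no arbitrage the full-cycle product must be 1, so the missing rate is 1 / 0.828 ≈ 1.207729.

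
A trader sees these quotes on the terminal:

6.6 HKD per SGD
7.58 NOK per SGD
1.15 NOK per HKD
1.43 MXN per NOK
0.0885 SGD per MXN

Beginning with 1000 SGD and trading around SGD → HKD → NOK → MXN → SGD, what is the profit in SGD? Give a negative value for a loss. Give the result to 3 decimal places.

1000 SGD × 6.6 = 6600 HKD
6600 HKD × 1.15 = 7590 NOK
7590 NOK × 1.43 = 10853.7 MXN
10853.7 MXN × 0.0885 = 960.55245 SGD
Net change: 960.55245 − 1000 = -39.44755 SGD

-39.448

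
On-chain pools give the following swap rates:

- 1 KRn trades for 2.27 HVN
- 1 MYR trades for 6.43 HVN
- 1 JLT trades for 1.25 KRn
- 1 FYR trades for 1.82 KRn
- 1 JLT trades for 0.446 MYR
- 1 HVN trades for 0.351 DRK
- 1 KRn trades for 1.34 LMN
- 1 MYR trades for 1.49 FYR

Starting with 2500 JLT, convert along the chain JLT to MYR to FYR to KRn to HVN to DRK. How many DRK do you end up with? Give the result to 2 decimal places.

2500 JLT × 0.446 = 1115 MYR
1115 MYR × 1.49 = 1661.35 FYR
1661.35 FYR × 1.82 = 3023.657 KRn
3023.657 KRn × 2.27 = 6863.70139 HVN
6863.70139 HVN × 0.351 = 2409.15918789 DRK

2409.16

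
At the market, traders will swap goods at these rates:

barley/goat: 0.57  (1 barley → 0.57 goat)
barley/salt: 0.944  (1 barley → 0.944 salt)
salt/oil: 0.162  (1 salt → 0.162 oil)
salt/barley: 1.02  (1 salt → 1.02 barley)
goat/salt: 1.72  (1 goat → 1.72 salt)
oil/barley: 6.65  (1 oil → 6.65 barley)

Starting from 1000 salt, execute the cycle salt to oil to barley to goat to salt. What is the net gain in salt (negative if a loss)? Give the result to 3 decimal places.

56.185

1000 salt × 0.162 = 162 oil
162 oil × 6.65 = 1077.3 barley
1077.3 barley × 0.57 = 614.061 goat
614.061 goat × 1.72 = 1056.18492 salt
Net change: 1056.18492 − 1000 = 56.18492 salt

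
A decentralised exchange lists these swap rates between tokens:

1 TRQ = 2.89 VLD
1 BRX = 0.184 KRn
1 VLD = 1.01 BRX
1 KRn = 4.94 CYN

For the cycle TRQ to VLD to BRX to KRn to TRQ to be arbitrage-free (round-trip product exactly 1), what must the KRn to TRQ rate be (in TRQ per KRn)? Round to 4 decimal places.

Known legs of the cycle: 2.89 × 1.01 × 0.184 = 0.5370776
For no arbitrage the full-cycle product must be 1, so the missing rate is 1 / 0.5370776 ≈ 1.861928.

1.8619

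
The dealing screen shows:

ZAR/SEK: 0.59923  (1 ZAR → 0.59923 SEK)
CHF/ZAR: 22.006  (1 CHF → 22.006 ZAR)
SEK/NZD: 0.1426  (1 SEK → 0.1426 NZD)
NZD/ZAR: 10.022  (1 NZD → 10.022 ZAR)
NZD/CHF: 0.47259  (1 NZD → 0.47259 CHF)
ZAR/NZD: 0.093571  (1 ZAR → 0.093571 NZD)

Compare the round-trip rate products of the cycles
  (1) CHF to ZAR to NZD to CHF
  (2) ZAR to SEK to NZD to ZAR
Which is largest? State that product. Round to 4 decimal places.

(1) 22.006 × 0.093571 × 0.47259 = 0.97312
(2) 0.59923 × 0.1426 × 10.022 = 0.85638
Highest is cycle (1) at 0.9731 (≤1, no arbitrage).

0.9731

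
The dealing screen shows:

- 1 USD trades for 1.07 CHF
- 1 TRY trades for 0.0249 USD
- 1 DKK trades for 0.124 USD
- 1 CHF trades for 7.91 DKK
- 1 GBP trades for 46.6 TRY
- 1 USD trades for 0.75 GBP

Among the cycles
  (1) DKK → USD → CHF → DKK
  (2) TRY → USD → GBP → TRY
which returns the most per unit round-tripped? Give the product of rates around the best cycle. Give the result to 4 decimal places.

(1) 0.124 × 1.07 × 7.91 = 1.04950
(2) 0.0249 × 0.75 × 46.6 = 0.87026
Highest is cycle (1) at 1.0495 (>1, arbitrage).

1.0495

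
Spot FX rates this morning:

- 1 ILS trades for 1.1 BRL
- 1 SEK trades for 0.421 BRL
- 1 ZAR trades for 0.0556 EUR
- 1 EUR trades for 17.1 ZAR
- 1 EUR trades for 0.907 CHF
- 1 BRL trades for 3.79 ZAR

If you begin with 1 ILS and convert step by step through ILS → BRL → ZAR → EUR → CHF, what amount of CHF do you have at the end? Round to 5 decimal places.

0.21024

1 ILS × 1.1 = 1.1 BRL
1.1 BRL × 3.79 = 4.169 ZAR
4.169 ZAR × 0.0556 = 0.2317964 EUR
0.2317964 EUR × 0.907 = 0.2102393348 CHF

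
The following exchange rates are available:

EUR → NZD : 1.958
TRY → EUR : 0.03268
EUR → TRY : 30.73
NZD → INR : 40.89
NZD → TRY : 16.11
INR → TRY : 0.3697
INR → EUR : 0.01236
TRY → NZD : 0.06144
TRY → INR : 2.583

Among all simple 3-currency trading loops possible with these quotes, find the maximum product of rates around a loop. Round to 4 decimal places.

1.0308

TRY→EUR→NZD→TRY: 0.03268 × 1.958 × 16.11 = 1.03084
NZD→INR→EUR→NZD: 40.89 × 0.01236 × 1.958 = 0.98957
TRY→INR→EUR→TRY: 2.583 × 0.01236 × 30.73 = 0.98108
TRY→NZD→INR→TRY: 0.06144 × 40.89 × 0.3697 = 0.92879
Maximum is TRY→EUR→NZD→TRY at 1.0308; arbitrage exists.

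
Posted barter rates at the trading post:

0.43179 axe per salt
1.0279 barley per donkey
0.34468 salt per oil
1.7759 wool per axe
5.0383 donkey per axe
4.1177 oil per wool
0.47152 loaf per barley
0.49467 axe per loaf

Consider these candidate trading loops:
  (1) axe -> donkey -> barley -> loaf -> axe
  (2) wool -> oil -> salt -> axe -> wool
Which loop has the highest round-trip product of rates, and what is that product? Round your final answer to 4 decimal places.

1.2080

(1) 5.0383 × 1.0279 × 0.47152 × 0.49467 = 1.20795
(2) 4.1177 × 0.34468 × 0.43179 × 1.7759 = 1.08833
Highest is cycle (1) at 1.2080 (>1, arbitrage).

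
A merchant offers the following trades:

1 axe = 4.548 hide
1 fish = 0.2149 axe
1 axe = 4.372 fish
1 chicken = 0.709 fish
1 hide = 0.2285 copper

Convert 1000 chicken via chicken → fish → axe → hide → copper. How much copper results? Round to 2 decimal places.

158.34

1000 chicken × 0.709 = 709 fish
709 fish × 0.2149 = 152.3641 axe
152.3641 axe × 4.548 = 692.9519268 hide
692.9519268 hide × 0.2285 = 158.3395152738 copper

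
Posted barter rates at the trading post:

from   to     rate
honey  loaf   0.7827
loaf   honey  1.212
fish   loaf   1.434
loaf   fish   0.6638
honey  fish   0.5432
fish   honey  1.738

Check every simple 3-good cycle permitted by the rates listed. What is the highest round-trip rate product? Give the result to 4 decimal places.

honey→fish→loaf→honey: 0.5432 × 1.434 × 1.212 = 0.94409
honey→loaf→fish→honey: 0.7827 × 0.6638 × 1.738 = 0.90299
Maximum is honey→fish→loaf→honey at 0.9441; no arbitrage — every cycle loses value.

0.9441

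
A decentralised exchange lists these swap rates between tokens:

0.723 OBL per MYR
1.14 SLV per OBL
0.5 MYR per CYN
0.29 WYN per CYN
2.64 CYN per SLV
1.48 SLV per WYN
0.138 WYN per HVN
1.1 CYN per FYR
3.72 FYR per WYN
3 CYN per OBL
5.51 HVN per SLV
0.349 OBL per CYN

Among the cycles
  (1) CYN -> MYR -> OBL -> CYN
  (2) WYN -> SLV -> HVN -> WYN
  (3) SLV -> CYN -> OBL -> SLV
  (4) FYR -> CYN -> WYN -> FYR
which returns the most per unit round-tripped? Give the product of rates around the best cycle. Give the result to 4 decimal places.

1.1867

(1) 0.5 × 0.723 × 3 = 1.08450
(2) 1.48 × 5.51 × 0.138 = 1.12536
(3) 2.64 × 0.349 × 1.14 = 1.05035
(4) 1.1 × 0.29 × 3.72 = 1.18668
Highest is cycle (4) at 1.1867 (>1, arbitrage).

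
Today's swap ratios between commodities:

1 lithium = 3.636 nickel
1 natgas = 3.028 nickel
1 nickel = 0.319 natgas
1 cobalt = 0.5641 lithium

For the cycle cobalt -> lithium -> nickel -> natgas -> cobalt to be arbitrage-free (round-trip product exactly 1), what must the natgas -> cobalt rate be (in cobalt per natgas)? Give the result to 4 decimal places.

1.5284

Known legs of the cycle: 0.5641 × 3.636 × 0.319 = 0.6542905644
For no arbitrage the full-cycle product must be 1, so the missing rate is 1 / 0.6542905644 ≈ 1.528373.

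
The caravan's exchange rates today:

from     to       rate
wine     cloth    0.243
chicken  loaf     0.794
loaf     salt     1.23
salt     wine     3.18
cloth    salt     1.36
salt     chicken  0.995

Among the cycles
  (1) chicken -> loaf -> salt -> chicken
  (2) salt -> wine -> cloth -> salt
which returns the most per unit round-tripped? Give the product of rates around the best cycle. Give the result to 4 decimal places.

(1) 0.794 × 1.23 × 0.995 = 0.97174
(2) 3.18 × 0.243 × 1.36 = 1.05093
Highest is cycle (2) at 1.0509 (>1, arbitrage).

1.0509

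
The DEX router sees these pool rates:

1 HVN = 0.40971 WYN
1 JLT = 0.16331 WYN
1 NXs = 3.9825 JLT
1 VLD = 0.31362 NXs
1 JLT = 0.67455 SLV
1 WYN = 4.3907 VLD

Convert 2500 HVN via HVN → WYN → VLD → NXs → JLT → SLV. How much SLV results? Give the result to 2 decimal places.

3788.99

2500 HVN × 0.40971 = 1024.275 WYN
1024.275 WYN × 4.3907 = 4497.2842425 VLD
4497.2842425 VLD × 0.31362 = 1410.43828413285 NXs
1410.43828413285 NXs × 3.9825 = 5617.070466559075125 JLT
5617.070466559075125 JLT × 0.67455 = 3788.99488321742412556875 SLV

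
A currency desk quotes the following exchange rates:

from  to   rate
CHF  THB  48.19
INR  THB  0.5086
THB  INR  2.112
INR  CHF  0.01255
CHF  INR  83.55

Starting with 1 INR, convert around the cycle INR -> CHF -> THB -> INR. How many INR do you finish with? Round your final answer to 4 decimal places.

1 INR × 0.01255 = 0.01255 CHF
0.01255 CHF × 48.19 = 0.6047845 THB
0.6047845 THB × 2.112 = 1.277304864 INR

1.2773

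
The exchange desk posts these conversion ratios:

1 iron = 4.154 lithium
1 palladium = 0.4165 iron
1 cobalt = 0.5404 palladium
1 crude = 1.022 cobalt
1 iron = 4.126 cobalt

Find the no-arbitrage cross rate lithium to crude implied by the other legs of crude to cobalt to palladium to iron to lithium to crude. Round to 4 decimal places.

1.0465

Known legs of the cycle: 1.022 × 0.5404 × 0.4165 × 4.154 = 0.9555374967208
For no arbitrage the full-cycle product must be 1, so the missing rate is 1 / 0.9555374967208 ≈ 1.046531.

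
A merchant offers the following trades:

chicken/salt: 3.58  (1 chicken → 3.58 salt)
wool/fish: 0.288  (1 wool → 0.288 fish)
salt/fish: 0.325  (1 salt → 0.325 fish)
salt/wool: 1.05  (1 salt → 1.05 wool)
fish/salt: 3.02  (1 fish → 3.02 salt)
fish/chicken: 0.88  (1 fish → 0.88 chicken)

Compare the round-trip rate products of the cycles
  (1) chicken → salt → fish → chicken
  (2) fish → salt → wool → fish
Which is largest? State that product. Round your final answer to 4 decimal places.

(1) 3.58 × 0.325 × 0.88 = 1.02388
(2) 3.02 × 1.05 × 0.288 = 0.91325
Highest is cycle (1) at 1.0239 (>1, arbitrage).

1.0239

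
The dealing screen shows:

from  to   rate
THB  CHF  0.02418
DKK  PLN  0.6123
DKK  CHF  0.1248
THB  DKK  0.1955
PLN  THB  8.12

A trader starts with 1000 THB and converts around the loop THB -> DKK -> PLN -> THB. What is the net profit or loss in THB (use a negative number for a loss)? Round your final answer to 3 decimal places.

1000 THB × 0.1955 = 195.5 DKK
195.5 DKK × 0.6123 = 119.70465 PLN
119.70465 PLN × 8.12 = 972.001758 THB
Net change: 972.001758 − 1000 = -27.998242 THB

-27.998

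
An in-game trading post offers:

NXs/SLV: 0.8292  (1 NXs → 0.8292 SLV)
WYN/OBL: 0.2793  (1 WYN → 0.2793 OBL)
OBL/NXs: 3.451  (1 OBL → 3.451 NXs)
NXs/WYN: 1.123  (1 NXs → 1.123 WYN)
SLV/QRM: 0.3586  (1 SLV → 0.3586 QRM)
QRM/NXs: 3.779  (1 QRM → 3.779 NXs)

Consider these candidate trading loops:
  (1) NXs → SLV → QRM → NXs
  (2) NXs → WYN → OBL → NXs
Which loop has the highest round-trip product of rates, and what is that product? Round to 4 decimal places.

(1) 0.8292 × 0.3586 × 3.779 = 1.12369
(2) 1.123 × 0.2793 × 3.451 = 1.08242
Highest is cycle (1) at 1.1237 (>1, arbitrage).

1.1237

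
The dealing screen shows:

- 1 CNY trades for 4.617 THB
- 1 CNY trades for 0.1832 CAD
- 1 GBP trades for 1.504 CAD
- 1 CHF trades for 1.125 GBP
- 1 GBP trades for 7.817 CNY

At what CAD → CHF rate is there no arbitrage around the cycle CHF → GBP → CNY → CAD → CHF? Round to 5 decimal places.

Known legs of the cycle: 1.125 × 7.817 × 0.1832 = 1.6110837
For no arbitrage the full-cycle product must be 1, so the missing rate is 1 / 1.6110837 ≈ 0.6207002.

0.62070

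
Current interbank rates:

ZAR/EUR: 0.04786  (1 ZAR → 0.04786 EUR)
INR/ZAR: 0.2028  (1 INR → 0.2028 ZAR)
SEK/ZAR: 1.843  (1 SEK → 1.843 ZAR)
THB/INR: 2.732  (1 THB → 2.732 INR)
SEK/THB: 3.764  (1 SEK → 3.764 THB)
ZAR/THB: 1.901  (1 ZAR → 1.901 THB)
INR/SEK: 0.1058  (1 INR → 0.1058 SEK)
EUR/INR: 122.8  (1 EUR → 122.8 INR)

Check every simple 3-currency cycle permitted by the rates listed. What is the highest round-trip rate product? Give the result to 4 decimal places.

1.1919

ZAR→EUR→INR→ZAR: 0.04786 × 122.8 × 0.2028 = 1.19190
THB→INR→SEK→THB: 2.732 × 0.1058 × 3.764 = 1.08797
ZAR→THB→INR→ZAR: 1.901 × 2.732 × 0.2028 = 1.05325
Maximum is ZAR→EUR→INR→ZAR at 1.1919; arbitrage exists.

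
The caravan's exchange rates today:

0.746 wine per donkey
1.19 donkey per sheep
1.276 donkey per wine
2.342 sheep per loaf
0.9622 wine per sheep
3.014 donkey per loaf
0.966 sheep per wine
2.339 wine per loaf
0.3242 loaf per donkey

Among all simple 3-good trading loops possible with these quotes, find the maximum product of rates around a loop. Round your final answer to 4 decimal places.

donkey→loaf→wine→donkey: 0.3242 × 2.339 × 1.276 = 0.96760
donkey→loaf→sheep→donkey: 0.3242 × 2.342 × 1.19 = 0.90354
donkey→wine→sheep→donkey: 0.746 × 0.966 × 1.19 = 0.85756
Maximum is donkey→loaf→wine→donkey at 0.9676; no arbitrage — every cycle loses value.

0.9676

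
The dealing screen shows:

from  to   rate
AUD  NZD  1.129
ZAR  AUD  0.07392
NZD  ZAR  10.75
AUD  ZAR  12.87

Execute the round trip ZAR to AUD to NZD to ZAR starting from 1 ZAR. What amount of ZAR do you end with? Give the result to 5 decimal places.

1 ZAR × 0.07392 = 0.07392 AUD
0.07392 AUD × 1.129 = 0.08345568 NZD
0.08345568 NZD × 10.75 = 0.89714856 ZAR

0.89715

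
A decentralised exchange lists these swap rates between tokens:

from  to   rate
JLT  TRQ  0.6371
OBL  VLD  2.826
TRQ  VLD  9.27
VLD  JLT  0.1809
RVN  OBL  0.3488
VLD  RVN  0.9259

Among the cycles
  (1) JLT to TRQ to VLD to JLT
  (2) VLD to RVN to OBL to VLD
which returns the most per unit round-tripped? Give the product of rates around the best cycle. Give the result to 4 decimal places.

1.0684

(1) 0.6371 × 9.27 × 0.1809 = 1.06838
(2) 0.9259 × 0.3488 × 2.826 = 0.91267
Highest is cycle (1) at 1.0684 (>1, arbitrage).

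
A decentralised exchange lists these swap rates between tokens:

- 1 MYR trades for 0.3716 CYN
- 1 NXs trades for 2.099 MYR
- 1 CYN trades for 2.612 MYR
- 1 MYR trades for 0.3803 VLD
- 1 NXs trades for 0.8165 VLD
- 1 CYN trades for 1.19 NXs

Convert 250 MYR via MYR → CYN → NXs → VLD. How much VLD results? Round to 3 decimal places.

90.265

250 MYR × 0.3716 = 92.9 CYN
92.9 CYN × 1.19 = 110.551 NXs
110.551 NXs × 0.8165 = 90.2648915 VLD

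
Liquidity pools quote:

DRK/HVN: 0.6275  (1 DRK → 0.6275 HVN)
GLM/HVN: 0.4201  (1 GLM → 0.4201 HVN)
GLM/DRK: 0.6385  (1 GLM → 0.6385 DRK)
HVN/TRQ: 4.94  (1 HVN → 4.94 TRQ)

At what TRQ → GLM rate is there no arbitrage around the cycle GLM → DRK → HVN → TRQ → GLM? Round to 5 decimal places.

0.50524

Known legs of the cycle: 0.6385 × 0.6275 × 4.94 = 1.979254225
For no arbitrage the full-cycle product must be 1, so the missing rate is 1 / 1.979254225 ≈ 0.5052408.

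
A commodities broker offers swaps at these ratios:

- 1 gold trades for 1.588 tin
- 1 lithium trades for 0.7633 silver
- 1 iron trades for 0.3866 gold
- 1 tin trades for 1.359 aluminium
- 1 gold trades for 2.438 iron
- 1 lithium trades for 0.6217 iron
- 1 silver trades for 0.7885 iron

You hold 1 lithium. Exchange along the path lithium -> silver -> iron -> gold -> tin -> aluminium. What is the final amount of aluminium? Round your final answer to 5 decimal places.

0.50214

1 lithium × 0.7633 = 0.7633 silver
0.7633 silver × 0.7885 = 0.60186205 iron
0.60186205 iron × 0.3866 = 0.23267986853 gold
0.23267986853 gold × 1.588 = 0.36949563122564 tin
0.36949563122564 tin × 1.359 = 0.50214456283564476 aluminium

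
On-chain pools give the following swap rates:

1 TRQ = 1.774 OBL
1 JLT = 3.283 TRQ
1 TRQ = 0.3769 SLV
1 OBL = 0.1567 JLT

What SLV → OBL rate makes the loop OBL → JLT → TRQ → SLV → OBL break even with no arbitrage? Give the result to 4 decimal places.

5.1574

Known legs of the cycle: 0.1567 × 3.283 × 0.3769 = 0.19389473509
For no arbitrage the full-cycle product must be 1, so the missing rate is 1 / 0.19389473509 ≈ 5.157438.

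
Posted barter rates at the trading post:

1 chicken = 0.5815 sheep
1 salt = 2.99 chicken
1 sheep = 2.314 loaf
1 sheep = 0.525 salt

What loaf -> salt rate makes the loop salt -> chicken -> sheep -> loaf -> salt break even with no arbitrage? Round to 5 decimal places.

0.24855

Known legs of the cycle: 2.99 × 0.5815 × 2.314 = 4.02331709
For no arbitrage the full-cycle product must be 1, so the missing rate is 1 / 4.02331709 ≈ 0.2485511.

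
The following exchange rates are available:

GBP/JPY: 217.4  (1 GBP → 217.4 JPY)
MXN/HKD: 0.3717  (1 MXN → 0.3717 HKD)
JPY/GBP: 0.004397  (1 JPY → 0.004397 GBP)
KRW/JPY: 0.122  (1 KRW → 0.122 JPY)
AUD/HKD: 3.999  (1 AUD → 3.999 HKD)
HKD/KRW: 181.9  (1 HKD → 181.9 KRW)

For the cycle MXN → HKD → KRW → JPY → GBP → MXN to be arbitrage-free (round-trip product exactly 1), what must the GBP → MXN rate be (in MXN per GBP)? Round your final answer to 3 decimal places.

27.571

Known legs of the cycle: 0.3717 × 181.9 × 0.122 × 0.004397 = 0.03626949898782
For no arbitrage the full-cycle product must be 1, so the missing rate is 1 / 0.03626949898782 ≈ 27.57138.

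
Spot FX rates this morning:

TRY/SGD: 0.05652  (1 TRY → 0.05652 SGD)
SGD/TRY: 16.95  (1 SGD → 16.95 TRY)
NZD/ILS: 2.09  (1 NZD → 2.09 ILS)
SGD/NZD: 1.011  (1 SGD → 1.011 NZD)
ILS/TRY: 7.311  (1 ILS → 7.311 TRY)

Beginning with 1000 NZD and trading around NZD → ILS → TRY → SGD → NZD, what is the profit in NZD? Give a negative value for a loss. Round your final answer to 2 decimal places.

-126.88

1000 NZD × 2.09 = 2090 ILS
2090 ILS × 7.311 = 15279.99 TRY
15279.99 TRY × 0.05652 = 863.6250348 SGD
863.6250348 SGD × 1.011 = 873.1249101828 NZD
Net change: 873.1249101828 − 1000 = -126.8750898172 NZD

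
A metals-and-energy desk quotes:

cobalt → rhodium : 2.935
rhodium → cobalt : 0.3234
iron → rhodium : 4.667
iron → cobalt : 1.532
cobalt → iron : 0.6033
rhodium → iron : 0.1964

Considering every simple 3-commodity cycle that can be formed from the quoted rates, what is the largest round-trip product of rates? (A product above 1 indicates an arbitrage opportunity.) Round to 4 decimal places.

iron→rhodium→cobalt→iron: 4.667 × 0.3234 × 0.6033 = 0.91057
iron→cobalt→rhodium→iron: 1.532 × 2.935 × 0.1964 = 0.88310
Maximum is iron→rhodium→cobalt→iron at 0.9106; no arbitrage — every cycle loses value.

0.9106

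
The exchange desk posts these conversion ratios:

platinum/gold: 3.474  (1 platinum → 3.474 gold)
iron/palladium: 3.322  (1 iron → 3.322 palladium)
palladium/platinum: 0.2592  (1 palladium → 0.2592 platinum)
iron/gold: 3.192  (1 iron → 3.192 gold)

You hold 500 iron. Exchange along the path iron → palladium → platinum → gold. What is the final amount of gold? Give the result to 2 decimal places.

500 iron × 3.322 = 1661 palladium
1661 palladium × 0.2592 = 430.5312 platinum
430.5312 platinum × 3.474 = 1495.6653888 gold

1495.67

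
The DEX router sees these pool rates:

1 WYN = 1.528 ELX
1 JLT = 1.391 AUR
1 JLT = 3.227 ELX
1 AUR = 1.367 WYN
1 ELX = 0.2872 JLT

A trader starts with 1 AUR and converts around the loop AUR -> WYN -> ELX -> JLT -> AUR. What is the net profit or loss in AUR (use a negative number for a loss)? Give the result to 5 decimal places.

1 AUR × 1.367 = 1.367 WYN
1.367 WYN × 1.528 = 2.088776 ELX
2.088776 ELX × 0.2872 = 0.5998964672 JLT
0.5998964672 JLT × 1.391 = 0.8344559858752 AUR
Net change: 0.8344559858752 − 1 = -0.1655440141248 AUR

-0.16554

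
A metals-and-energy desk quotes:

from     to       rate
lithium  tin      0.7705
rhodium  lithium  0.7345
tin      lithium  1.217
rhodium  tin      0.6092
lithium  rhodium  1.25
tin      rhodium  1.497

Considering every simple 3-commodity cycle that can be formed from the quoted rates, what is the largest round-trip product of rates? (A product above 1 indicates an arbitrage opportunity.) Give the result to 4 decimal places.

tin→lithium→rhodium→tin: 1.217 × 1.25 × 0.6092 = 0.92675
tin→rhodium→lithium→tin: 1.497 × 0.7345 × 0.7705 = 0.84720
Maximum is tin→lithium→rhodium→tin at 0.9267; no arbitrage — every cycle loses value.

0.9267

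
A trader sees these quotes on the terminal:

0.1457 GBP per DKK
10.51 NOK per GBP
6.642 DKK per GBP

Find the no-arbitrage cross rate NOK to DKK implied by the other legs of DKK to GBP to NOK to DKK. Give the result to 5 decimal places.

0.65304

Known legs of the cycle: 0.1457 × 10.51 = 1.531307
For no arbitrage the full-cycle product must be 1, so the missing rate is 1 / 1.531307 ≈ 0.6530369.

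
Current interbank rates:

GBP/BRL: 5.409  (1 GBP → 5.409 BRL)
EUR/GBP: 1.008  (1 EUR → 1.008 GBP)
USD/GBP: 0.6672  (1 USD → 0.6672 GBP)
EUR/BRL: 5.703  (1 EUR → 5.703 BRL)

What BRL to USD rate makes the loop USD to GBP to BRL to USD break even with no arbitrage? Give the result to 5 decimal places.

0.27709

Known legs of the cycle: 0.6672 × 5.409 = 3.6088848
For no arbitrage the full-cycle product must be 1, so the missing rate is 1 / 3.6088848 ≈ 0.2770939.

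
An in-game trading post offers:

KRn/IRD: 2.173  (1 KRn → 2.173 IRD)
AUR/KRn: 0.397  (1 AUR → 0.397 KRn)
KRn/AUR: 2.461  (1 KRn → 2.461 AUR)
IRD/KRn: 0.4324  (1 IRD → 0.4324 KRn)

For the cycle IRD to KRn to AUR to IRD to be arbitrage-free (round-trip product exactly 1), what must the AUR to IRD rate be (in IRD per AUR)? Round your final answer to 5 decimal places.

Known legs of the cycle: 0.4324 × 2.461 = 1.0641364
For no arbitrage the full-cycle product must be 1, so the missing rate is 1 / 1.0641364 ≈ 0.9397292.

0.93973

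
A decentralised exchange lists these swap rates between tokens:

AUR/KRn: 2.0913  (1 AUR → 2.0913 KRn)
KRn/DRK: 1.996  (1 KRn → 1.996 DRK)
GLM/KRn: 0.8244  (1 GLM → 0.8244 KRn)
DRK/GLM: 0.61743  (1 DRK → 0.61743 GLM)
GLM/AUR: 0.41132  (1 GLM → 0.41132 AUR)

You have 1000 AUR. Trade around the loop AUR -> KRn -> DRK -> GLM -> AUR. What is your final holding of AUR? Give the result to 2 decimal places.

1060.09

1000 AUR × 2.0913 = 2091.3 KRn
2091.3 KRn × 1.996 = 4174.2348 DRK
4174.2348 DRK × 0.61743 = 2577.297792564 GLM
2577.297792564 GLM × 0.41132 = 1060.09412803742448 AUR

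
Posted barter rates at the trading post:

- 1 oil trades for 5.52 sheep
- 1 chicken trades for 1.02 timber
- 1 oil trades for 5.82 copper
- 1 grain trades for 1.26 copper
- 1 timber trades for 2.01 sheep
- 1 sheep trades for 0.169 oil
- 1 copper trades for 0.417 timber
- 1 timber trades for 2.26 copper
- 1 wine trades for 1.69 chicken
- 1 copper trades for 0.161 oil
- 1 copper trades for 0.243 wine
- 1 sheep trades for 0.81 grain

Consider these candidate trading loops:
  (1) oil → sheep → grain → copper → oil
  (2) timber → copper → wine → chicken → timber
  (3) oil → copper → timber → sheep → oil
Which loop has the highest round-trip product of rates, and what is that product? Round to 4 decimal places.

(1) 5.52 × 0.81 × 1.26 × 0.161 = 0.90703
(2) 2.26 × 0.243 × 1.69 × 1.02 = 0.94668
(3) 5.82 × 0.417 × 2.01 × 0.169 = 0.82441
Highest is cycle (2) at 0.9467 (≤1, no arbitrage).

0.9467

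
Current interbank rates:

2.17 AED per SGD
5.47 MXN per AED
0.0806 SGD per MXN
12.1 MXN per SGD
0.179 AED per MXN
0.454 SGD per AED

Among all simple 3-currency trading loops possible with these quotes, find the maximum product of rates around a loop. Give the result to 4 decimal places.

AED→SGD→MXN→AED: 0.454 × 12.1 × 0.179 = 0.98332
AED→MXN→SGD→AED: 5.47 × 0.0806 × 2.17 = 0.95671
Maximum is AED→SGD→MXN→AED at 0.9833; no arbitrage — every cycle loses value.

0.9833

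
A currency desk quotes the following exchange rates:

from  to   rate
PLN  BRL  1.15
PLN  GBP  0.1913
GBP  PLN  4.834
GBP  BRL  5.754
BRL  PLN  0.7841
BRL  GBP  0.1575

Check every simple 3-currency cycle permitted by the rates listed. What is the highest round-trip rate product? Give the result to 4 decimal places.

0.8756

GBP→PLN→BRL→GBP: 4.834 × 1.15 × 0.1575 = 0.87556
GBP→BRL→PLN→GBP: 5.754 × 0.7841 × 0.1913 = 0.86309
Maximum is GBP→PLN→BRL→GBP at 0.8756; no arbitrage — every cycle loses value.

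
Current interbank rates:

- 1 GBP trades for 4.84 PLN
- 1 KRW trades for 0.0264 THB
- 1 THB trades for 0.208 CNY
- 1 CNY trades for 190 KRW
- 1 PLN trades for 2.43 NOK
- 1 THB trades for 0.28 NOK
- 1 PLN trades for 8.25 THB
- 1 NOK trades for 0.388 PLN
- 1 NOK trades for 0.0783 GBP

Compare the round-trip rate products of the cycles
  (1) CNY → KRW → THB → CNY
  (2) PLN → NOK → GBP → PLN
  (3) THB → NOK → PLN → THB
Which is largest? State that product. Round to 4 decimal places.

1.0433

(1) 190 × 0.0264 × 0.208 = 1.04333
(2) 2.43 × 0.0783 × 4.84 = 0.92090
(3) 0.28 × 0.388 × 8.25 = 0.89628
Highest is cycle (1) at 1.0433 (>1, arbitrage).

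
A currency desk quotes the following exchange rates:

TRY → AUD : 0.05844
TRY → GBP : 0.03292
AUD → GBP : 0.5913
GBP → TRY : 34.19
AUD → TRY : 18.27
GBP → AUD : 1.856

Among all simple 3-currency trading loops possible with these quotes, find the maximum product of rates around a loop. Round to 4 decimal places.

1.1815

GBP→TRY→AUD→GBP: 34.19 × 0.05844 × 0.5913 = 1.18146
GBP→AUD→TRY→GBP: 1.856 × 18.27 × 0.03292 = 1.11629
Maximum is GBP→TRY→AUD→GBP at 1.1815; arbitrage exists.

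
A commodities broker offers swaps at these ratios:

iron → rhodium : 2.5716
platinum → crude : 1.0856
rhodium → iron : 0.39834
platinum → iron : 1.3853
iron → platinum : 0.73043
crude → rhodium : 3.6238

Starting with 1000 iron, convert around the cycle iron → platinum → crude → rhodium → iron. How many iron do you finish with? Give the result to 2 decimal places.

1144.63

1000 iron × 0.73043 = 730.43 platinum
730.43 platinum × 1.0856 = 792.954808 crude
792.954808 crude × 3.6238 = 2873.5096332304 rhodium
2873.5096332304 rhodium × 0.39834 = 1144.633827300997536 iron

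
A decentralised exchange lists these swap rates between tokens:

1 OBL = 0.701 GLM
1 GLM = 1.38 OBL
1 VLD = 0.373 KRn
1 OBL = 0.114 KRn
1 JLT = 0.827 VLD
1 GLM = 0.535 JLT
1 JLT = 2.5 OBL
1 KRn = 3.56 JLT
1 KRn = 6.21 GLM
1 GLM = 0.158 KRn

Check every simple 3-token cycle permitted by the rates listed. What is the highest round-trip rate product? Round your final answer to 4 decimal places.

1.0982

JLT→VLD→KRn→JLT: 0.827 × 0.373 × 3.56 = 1.09816
JLT→OBL→KRn→JLT: 2.5 × 0.114 × 3.56 = 1.01460
OBL→KRn→GLM→OBL: 0.114 × 6.21 × 1.38 = 0.97696
JLT→OBL→GLM→JLT: 2.5 × 0.701 × 0.535 = 0.93759
Maximum is JLT→VLD→KRn→JLT at 1.0982; arbitrage exists.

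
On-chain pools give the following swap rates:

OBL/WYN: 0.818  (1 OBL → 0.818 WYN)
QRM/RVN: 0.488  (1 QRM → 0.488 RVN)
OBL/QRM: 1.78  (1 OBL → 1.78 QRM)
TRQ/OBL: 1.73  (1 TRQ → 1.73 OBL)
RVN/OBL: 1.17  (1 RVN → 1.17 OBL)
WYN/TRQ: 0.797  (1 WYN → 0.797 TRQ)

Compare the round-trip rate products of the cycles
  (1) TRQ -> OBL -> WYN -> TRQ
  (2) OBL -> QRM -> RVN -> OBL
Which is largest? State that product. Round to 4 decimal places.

1.1279

(1) 1.73 × 0.818 × 0.797 = 1.12787
(2) 1.78 × 0.488 × 1.17 = 1.01631
Highest is cycle (1) at 1.1279 (>1, arbitrage).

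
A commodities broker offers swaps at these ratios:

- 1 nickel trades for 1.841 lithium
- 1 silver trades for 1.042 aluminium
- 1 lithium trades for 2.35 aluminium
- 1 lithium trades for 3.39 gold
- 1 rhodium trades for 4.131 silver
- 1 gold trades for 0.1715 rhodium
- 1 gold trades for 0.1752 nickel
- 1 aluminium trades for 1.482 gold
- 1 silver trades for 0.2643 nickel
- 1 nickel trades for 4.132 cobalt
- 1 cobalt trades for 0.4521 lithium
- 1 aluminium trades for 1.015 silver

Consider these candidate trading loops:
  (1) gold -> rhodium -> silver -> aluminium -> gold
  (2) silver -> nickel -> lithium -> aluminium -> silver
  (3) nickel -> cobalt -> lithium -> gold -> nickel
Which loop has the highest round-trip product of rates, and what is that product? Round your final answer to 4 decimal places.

1.1606

(1) 0.1715 × 4.131 × 1.042 × 1.482 = 1.09405
(2) 0.2643 × 1.841 × 2.35 × 1.015 = 1.16061
(3) 4.132 × 0.4521 × 3.39 × 0.1752 = 1.10950
Highest is cycle (2) at 1.1606 (>1, arbitrage).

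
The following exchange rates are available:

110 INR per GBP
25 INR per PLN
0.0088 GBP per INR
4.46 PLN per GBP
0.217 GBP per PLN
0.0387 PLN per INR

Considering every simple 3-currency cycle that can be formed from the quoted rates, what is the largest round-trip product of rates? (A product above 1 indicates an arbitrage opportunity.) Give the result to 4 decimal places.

INR→GBP→PLN→INR: 0.0088 × 4.46 × 25 = 0.98120
INR→PLN→GBP→INR: 0.0387 × 0.217 × 110 = 0.92377
Maximum is INR→GBP→PLN→INR at 0.9812; no arbitrage — every cycle loses value.

0.9812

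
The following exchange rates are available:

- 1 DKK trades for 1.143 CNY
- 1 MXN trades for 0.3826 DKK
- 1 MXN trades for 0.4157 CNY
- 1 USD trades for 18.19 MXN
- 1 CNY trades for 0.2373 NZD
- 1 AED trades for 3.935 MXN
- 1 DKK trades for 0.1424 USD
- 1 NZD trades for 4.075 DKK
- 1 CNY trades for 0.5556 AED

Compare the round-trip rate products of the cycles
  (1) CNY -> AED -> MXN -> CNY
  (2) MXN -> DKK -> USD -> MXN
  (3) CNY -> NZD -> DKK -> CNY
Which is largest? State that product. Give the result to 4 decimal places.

1.1053

(1) 0.5556 × 3.935 × 0.4157 = 0.90884
(2) 0.3826 × 0.1424 × 18.19 = 0.99103
(3) 0.2373 × 4.075 × 1.143 = 1.10528
Highest is cycle (3) at 1.1053 (>1, arbitrage).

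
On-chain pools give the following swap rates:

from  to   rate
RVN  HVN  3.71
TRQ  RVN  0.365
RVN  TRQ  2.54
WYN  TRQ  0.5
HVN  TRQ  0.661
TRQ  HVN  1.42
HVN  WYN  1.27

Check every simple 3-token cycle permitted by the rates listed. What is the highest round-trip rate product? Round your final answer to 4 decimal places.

0.9017

TRQ→HVN→WYN→TRQ: 1.42 × 1.27 × 0.5 = 0.90170
TRQ→RVN→HVN→TRQ: 0.365 × 3.71 × 0.661 = 0.89509
Maximum is TRQ→HVN→WYN→TRQ at 0.9017; no arbitrage — every cycle loses value.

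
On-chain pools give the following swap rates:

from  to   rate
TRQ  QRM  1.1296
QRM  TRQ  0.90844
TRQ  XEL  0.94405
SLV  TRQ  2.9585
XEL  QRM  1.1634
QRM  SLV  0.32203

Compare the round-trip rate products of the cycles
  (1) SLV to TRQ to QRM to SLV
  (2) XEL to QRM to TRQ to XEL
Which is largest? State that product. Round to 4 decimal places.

(1) 2.9585 × 1.1296 × 0.32203 = 1.07620
(2) 1.1634 × 0.90844 × 0.94405 = 0.99775
Highest is cycle (1) at 1.0762 (>1, arbitrage).

1.0762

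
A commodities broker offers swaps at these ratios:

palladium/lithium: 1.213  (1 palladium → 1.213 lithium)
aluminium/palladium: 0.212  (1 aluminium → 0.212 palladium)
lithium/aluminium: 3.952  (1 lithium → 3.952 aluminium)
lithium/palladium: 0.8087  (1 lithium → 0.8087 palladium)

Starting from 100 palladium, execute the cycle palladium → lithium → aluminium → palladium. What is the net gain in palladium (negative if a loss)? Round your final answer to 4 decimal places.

100 palladium × 1.213 = 121.3 lithium
121.3 lithium × 3.952 = 479.3776 aluminium
479.3776 aluminium × 0.212 = 101.6280512 palladium
Net change: 101.6280512 − 100 = 1.6280512 palladium

1.6281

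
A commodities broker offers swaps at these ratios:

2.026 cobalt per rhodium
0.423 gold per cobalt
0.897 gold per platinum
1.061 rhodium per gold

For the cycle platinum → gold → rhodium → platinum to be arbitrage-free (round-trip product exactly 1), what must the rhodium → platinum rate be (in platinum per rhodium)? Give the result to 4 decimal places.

1.0507

Known legs of the cycle: 0.897 × 1.061 = 0.951717
For no arbitrage the full-cycle product must be 1, so the missing rate is 1 / 0.951717 ≈ 1.050733.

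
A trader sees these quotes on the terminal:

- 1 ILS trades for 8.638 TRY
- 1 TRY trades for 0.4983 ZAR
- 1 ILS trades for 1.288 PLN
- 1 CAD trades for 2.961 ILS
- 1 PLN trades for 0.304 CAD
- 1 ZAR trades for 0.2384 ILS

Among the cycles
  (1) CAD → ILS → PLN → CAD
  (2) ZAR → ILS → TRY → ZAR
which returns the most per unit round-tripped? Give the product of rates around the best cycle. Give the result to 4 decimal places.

(1) 2.961 × 1.288 × 0.304 = 1.15939
(2) 0.2384 × 8.638 × 0.4983 = 1.02615
Highest is cycle (1) at 1.1594 (>1, arbitrage).

1.1594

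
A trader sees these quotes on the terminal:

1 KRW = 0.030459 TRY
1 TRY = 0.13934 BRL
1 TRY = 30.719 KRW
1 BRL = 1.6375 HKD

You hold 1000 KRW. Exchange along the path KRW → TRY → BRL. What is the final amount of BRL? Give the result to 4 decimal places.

1000 KRW × 0.030459 = 30.459 TRY
30.459 TRY × 0.13934 = 4.24415706 BRL

4.2442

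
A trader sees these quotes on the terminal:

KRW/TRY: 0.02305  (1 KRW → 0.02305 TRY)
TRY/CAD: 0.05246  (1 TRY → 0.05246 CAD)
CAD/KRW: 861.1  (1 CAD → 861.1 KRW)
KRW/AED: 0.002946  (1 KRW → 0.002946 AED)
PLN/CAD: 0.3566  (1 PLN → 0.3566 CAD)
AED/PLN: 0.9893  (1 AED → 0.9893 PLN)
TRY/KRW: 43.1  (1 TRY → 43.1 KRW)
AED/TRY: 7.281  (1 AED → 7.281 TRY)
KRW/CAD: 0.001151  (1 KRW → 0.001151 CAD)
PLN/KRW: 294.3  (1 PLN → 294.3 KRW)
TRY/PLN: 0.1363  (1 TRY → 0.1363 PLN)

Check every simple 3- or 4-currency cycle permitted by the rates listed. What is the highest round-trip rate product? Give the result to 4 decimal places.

CAD→KRW→TRY→CAD: 861.1 × 0.02305 × 0.05246 = 1.04124
CAD→KRW→AED→TRY→CAD: 861.1 × 0.002946 × 7.281 × 0.05246 = 0.96896
CAD→KRW→TRY→PLN→CAD: 861.1 × 0.02305 × 0.1363 × 0.3566 = 0.96472
KRW→TRY→PLN→KRW: 0.02305 × 0.1363 × 294.3 = 0.92461
KRW→AED→TRY→KRW: 0.002946 × 7.281 × 43.1 = 0.92449
CAD→KRW→AED→PLN→CAD: 861.1 × 0.002946 × 0.9893 × 0.3566 = 0.89494
KRW→AED→TRY→PLN→KRW: 0.002946 × 7.281 × 0.1363 × 294.3 = 0.86042
KRW→AED→PLN→KRW: 0.002946 × 0.9893 × 294.3 = 0.85773
Maximum is CAD→KRW→TRY→CAD at 1.0412; arbitrage exists.

1.0412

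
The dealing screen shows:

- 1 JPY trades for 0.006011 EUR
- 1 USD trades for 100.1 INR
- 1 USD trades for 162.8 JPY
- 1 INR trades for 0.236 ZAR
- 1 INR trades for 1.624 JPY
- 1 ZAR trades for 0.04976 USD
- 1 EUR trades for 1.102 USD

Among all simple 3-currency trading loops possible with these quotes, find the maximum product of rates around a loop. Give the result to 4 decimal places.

1.1755

ZAR→USD→INR→ZAR: 0.04976 × 100.1 × 0.236 = 1.17551
EUR→USD→JPY→EUR: 1.102 × 162.8 × 0.006011 = 1.07841
Maximum is ZAR→USD→INR→ZAR at 1.1755; arbitrage exists.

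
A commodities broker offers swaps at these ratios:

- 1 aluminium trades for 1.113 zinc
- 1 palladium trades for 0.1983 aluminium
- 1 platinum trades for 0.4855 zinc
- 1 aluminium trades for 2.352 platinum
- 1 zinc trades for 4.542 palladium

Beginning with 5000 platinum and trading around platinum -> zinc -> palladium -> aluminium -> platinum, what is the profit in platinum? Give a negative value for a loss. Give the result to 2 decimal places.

142.41

5000 platinum × 0.4855 = 2427.5 zinc
2427.5 zinc × 4.542 = 11025.705 palladium
11025.705 palladium × 0.1983 = 2186.3973015 aluminium
2186.3973015 aluminium × 2.352 = 5142.406453128 platinum
Net change: 5142.406453128 − 5000 = 142.406453128 platinum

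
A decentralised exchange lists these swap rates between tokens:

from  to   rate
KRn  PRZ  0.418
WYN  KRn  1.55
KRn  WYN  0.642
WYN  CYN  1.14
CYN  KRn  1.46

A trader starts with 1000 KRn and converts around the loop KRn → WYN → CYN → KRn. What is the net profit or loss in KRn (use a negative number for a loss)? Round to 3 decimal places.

68.545

1000 KRn × 0.642 = 642 WYN
642 WYN × 1.14 = 731.88 CYN
731.88 CYN × 1.46 = 1068.5448 KRn
Net change: 1068.5448 − 1000 = 68.5448 KRn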